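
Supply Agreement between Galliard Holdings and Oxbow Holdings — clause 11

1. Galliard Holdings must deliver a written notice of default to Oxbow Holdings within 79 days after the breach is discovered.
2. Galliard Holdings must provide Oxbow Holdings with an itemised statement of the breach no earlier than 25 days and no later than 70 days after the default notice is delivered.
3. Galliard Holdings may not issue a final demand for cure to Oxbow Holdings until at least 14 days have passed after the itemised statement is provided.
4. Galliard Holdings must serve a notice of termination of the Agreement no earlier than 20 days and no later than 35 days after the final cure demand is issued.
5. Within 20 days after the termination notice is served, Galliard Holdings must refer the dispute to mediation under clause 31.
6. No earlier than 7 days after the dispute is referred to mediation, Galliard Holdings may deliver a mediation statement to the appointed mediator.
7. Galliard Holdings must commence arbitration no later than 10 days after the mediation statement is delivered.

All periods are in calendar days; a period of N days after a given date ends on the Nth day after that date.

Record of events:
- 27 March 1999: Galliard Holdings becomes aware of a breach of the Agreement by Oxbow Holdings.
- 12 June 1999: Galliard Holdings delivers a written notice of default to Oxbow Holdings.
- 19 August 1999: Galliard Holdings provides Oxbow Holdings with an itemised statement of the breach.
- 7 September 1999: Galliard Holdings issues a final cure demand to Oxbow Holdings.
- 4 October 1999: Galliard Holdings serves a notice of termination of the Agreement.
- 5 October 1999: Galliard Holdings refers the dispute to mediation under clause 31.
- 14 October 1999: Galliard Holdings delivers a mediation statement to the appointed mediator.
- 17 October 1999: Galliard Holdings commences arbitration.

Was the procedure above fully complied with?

(1) due by 27 March 1999 + 79 days = 14 June 1999; 12 June 1999 is within that limit.
(2) the permitted window runs from 12 June 1999 + 25 = 7 July 1999 to 12 June 1999 + 70 = 21 August 1999; done 19 August 1999 — within the window.
(3) permitted from 19 August 1999 + 14 days = 2 September 1999 onward; 7 September 1999 is on or after that date.
(4) the permitted window runs from 7 September 1999 + 20 = 27 September 1999 to 7 September 1999 + 35 = 12 October 1999; done 4 October 1999, which is between those dates.
(5) due by 4 October 1999 + 20 days = 24 October 1999; completed 5 October 1999, before the deadline.
(6) permitted from 5 October 1999 + 7 days = 12 October 1999 onward; 14 October 1999 is on or after that date.
(7) due by 14 October 1999 + 10 days = 24 October 1999; 17 October 1999 is within that limit.

Yes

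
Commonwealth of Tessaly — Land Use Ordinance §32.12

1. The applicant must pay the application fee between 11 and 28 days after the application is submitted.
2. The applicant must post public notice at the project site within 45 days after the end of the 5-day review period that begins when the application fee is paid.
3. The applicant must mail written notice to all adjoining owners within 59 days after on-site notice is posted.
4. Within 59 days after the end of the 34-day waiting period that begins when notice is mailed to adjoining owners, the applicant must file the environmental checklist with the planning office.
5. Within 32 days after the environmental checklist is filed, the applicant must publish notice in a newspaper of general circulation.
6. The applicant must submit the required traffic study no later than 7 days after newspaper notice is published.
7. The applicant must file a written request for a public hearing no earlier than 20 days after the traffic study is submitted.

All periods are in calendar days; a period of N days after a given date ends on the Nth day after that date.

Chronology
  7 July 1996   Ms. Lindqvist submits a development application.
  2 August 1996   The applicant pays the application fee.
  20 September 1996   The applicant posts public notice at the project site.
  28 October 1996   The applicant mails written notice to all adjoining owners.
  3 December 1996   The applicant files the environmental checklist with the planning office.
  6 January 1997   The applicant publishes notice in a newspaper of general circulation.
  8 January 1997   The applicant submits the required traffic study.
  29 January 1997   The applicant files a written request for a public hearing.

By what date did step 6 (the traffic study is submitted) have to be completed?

Step 6 runs from 6 January 1997, when newspaper notice is published. 7 days after 6 January 1997 is 13 January 1997.

13 January 1997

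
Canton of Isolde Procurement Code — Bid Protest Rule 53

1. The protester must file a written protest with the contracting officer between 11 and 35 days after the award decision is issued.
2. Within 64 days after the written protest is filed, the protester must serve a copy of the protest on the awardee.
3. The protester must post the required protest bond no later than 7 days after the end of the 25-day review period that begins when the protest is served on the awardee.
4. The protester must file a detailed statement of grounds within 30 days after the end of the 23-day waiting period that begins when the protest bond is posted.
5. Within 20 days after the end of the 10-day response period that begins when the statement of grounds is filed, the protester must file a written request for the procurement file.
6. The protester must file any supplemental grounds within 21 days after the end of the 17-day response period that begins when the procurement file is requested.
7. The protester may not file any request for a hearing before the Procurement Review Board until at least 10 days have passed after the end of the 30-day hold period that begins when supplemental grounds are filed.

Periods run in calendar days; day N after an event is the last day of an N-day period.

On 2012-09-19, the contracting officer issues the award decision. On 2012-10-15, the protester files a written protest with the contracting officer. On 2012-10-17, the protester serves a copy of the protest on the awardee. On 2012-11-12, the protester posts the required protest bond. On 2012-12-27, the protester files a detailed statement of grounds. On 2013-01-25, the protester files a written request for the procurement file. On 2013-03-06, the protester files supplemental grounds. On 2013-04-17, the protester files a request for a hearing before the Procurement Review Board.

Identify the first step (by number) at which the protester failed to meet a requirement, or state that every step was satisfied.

Step 1: the window is 11–35 days after 2012-09-19 (when the award decision is issued), so 2012-09-30 through 2012-10-24; done 2012-10-15, which is between those dates.
Step 2: 64 days after 2012-10-15 (when the written protest is filed) is 2012-12-18; completed 2012-10-17, before the deadline.
Step 3: 7 days after 2012-11-11 (end of the 25-day review period, which began when the protest is served on the awardee on 2012-10-17) is 2012-11-18; done 2012-11-12 — timely.
Step 4: 30 days after 2012-12-05 (end of the 23-day waiting period, which began when the protest bond is posted on 2012-11-12) is 2013-01-04; done 2012-12-27 — timely.
Step 5: 20 days after 2013-01-06 (end of the 10-day response period, which began when the statement of grounds is filed on 2012-12-27) is 2013-01-26; done 2013-01-25 — timely.
Step 6: 21 days after 2013-02-11 (end of the 17-day response period, which began when the procurement file is requested on 2013-01-25) is 2013-03-04; not done until 2013-03-06, 2 days after the deadline.

Step 6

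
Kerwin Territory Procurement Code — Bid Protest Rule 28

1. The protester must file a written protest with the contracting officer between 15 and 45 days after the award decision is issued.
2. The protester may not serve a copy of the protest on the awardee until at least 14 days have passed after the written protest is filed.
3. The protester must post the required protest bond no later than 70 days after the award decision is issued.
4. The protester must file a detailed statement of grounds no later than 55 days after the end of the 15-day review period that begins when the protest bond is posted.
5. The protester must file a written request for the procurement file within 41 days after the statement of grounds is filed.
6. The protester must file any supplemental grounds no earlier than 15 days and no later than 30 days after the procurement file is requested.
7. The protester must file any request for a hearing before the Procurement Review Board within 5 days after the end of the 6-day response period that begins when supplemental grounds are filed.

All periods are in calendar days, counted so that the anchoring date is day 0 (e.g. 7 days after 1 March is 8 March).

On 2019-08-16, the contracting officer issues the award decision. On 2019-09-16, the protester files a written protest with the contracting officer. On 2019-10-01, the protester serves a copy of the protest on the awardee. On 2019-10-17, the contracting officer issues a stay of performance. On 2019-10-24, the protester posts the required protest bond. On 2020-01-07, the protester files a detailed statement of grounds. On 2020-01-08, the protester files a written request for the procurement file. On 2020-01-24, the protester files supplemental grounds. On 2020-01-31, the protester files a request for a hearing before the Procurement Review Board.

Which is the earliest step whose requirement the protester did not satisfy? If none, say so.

Step 4

(1) the permitted window runs from 2019-08-16 + 15 = 2019-08-31 to 2019-08-16 + 45 = 2019-09-30; 2019-09-16 falls inside that range.
(2) permitted from 2019-09-16 + 14 days = 2019-09-30 onward; done 2019-10-01, after the minimum wait.
(3) due by 2019-08-16 + 70 days = 2019-10-25; 2019-10-24 is within that limit.
(4) due by 2019-11-08 + 55 days = 2020-01-02; 2020-01-07 misses that deadline by 5 days.
The procedure was therefore not followed at step 4.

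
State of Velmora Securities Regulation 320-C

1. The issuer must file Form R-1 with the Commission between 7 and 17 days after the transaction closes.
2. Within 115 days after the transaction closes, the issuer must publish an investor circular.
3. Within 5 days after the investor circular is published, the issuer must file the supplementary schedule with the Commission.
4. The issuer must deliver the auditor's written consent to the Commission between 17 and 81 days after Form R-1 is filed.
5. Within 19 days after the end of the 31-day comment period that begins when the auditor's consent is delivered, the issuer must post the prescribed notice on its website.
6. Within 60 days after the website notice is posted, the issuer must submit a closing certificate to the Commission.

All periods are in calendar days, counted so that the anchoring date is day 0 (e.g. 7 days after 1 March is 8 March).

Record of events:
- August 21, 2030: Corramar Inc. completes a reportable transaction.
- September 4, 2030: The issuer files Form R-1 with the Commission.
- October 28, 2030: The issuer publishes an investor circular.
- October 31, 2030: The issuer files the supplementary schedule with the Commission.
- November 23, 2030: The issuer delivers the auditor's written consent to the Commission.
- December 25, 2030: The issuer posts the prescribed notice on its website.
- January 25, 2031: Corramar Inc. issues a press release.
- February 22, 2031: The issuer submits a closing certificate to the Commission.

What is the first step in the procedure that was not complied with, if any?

None — every step was satisfied

Step 1 — 7 and 17 days from August 21, 2030 (when the transaction closes) are August 28, 2030 and September 7, 2030 respectively; September 4, 2030 falls inside that range.
Step 2 — counting 115 days from August 21, 2030 (when the transaction closes) gives a deadline of December 14, 2030; October 28, 2030 is within that limit.
Step 3 — counting 5 days from October 28, 2030 (when the investor circular is published) gives a deadline of November 2, 2030; October 31, 2030 is within that limit.
Step 4 — 17 and 81 days from September 4, 2030 (when Form R-1 is filed) are September 21, 2030 and November 24, 2030 respectively; done November 23, 2030, which is between those dates.
Step 5 — counting 19 days from December 24, 2030 (end of the 31-day comment period, which began when the auditor's consent is delivered on November 23, 2030) gives a deadline of January 12, 2031; completed December 25, 2030, before the deadline.
Step 6 — counting 60 days from December 25, 2030 (when the website notice is posted) gives a deadline of February 23, 2031; completed February 22, 2031, before the deadline.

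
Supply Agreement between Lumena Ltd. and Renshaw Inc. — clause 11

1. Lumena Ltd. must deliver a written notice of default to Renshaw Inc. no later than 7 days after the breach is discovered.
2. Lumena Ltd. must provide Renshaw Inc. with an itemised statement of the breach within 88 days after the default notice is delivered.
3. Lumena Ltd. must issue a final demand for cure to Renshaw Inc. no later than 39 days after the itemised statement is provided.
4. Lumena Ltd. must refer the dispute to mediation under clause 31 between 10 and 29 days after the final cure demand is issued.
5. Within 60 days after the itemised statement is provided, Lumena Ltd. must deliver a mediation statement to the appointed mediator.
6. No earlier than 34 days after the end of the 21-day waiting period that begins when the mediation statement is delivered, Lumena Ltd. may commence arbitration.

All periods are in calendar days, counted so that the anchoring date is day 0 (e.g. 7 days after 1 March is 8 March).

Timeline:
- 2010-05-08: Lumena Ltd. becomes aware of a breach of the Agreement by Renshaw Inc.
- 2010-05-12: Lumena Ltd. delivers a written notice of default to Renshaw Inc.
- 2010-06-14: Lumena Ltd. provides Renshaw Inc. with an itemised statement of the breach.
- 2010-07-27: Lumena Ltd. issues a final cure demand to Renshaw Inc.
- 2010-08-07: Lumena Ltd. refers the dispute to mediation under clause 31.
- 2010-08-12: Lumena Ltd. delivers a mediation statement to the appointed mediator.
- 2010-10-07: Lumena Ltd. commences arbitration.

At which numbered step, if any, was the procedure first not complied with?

Step 3

(1) due by 2010-05-08 + 7 days = 2010-05-15; completed 2010-05-12, before the deadline.
(2) due by 2010-05-12 + 88 days = 2010-08-08; completed 2010-06-14, before the deadline.
(3) due by 2010-06-14 + 39 days = 2010-07-23; done 2010-07-27 — 4 days late.
That is the first point of non-compliance.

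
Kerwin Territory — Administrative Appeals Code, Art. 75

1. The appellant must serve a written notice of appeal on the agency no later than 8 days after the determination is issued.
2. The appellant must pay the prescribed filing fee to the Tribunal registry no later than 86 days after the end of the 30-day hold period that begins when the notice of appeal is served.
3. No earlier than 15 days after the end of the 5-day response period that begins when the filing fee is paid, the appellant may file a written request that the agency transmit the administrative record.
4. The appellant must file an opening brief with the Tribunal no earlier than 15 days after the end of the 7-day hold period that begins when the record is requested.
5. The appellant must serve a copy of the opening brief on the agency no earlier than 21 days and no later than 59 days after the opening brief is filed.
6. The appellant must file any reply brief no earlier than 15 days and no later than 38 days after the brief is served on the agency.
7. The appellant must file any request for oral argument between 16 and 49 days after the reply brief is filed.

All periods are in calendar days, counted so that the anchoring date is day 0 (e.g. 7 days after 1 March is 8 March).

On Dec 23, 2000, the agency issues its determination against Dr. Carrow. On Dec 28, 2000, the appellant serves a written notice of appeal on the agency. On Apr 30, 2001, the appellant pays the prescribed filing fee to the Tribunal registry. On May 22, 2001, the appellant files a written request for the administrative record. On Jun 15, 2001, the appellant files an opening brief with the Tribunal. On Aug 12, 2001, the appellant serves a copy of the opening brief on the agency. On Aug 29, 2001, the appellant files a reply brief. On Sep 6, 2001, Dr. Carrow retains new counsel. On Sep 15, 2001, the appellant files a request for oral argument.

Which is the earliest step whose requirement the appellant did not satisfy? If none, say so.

(1) due by Dec 23, 2000 + 8 days = Dec 31, 2000; completed Dec 28, 2000, before the deadline.
(2) due by Jan 27, 2001 + 86 days = Apr 23, 2001; Apr 30, 2001 misses that deadline by 7 days.

Step 2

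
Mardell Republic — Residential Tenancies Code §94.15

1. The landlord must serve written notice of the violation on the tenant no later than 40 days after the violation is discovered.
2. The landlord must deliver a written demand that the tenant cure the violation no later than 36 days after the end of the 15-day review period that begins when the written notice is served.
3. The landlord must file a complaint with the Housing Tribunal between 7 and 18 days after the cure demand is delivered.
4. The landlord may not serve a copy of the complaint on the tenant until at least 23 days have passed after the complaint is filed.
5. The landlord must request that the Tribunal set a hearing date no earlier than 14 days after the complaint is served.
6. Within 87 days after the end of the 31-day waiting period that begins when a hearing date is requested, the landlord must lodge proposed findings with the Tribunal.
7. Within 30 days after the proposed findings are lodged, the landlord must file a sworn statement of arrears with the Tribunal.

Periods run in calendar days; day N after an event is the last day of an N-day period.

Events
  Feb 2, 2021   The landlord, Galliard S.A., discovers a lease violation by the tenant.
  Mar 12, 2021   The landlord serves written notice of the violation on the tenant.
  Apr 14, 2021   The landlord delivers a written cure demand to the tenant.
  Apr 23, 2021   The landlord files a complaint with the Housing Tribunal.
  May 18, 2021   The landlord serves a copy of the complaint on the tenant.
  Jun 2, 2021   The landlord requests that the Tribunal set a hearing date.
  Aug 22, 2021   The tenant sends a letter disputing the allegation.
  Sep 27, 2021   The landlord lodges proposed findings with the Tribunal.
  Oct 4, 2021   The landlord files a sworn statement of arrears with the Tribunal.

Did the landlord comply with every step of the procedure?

Yes

(1) due by Feb 2, 2021 + 40 days = Mar 14, 2021; Mar 12, 2021 is within that limit.
(2) due by Mar 27, 2021 + 36 days = May 2, 2021; completed Apr 14, 2021, before the deadline.
(3) the permitted window runs from Apr 14, 2021 + 7 = Apr 21, 2021 to Apr 14, 2021 + 18 = May 2, 2021; Apr 23, 2021 falls inside that range.
(4) permitted from Apr 23, 2021 + 23 days = May 16, 2021 onward; done May 18, 2021, after the minimum wait.
(5) permitted from May 18, 2021 + 14 days = Jun 1, 2021 onward; done Jun 2, 2021, after the minimum wait.
(6) due by Jul 3, 2021 + 87 days = Sep 28, 2021; completed Sep 27, 2021, before the deadline.
(7) due by Sep 27, 2021 + 30 days = Oct 27, 2021; done Oct 4, 2021 — timely.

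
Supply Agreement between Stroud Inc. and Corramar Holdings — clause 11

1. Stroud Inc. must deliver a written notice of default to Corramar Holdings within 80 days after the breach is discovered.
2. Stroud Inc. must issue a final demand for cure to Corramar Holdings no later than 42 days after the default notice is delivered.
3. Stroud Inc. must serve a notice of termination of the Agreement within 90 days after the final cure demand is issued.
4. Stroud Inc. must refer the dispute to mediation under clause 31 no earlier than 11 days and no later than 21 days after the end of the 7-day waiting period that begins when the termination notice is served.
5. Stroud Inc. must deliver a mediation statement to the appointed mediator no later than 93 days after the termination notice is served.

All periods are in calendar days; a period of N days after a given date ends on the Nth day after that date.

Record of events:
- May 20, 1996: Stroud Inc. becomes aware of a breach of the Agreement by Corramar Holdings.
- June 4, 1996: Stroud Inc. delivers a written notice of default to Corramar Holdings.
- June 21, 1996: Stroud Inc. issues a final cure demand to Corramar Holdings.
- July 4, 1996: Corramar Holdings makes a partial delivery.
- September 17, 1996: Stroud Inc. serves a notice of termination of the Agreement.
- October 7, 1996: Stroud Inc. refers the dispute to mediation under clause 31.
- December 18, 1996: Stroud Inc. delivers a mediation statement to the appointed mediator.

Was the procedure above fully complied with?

Yes

Step 1 — counting 80 days from May 20, 1996 (when the breach is discovered) gives a deadline of August 8, 1996; done June 4, 1996 — timely.
Step 2 — counting 42 days from June 4, 1996 (when the default notice is delivered) gives a deadline of July 16, 1996; completed June 21, 1996, before the deadline.
Step 3 — counting 90 days from June 21, 1996 (when the final cure demand is issued) gives a deadline of September 19, 1996; September 17, 1996 is within that limit.
Step 4 — 11 and 21 days from September 24, 1996 (end of the 7-day waiting period, which began when the termination notice is served on September 17, 1996) are October 5, 1996 and October 15, 1996 respectively; done October 7, 1996, which is between those dates.
Step 5 — counting 93 days from September 17, 1996 (when the termination notice is served) gives a deadline of December 19, 1996; completed December 18, 1996, before the deadline.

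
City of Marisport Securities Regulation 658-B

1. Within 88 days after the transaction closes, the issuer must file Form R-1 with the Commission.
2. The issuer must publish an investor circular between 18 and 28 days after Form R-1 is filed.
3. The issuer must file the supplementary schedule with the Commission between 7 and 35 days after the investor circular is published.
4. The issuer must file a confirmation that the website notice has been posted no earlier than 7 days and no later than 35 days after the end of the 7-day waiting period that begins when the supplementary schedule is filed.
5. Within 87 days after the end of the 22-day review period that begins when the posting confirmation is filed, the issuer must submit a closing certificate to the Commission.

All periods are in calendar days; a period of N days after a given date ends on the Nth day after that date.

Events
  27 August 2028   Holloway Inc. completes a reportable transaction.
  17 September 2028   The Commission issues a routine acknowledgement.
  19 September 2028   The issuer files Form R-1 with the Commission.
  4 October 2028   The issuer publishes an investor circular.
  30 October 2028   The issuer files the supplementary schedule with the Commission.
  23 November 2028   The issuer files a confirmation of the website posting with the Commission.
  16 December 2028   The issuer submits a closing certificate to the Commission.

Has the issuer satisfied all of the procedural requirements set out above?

Step 1 — counting 88 days from 27 August 2028 (when the transaction closes) gives a deadline of 23 November 2028; done 19 September 2028 — timely.
Step 2 — 18 and 28 days from 19 September 2028 (when Form R-1 is filed) are 7 October 2028 and 17 October 2028 respectively; 4 October 2028 is 3 days too early.

No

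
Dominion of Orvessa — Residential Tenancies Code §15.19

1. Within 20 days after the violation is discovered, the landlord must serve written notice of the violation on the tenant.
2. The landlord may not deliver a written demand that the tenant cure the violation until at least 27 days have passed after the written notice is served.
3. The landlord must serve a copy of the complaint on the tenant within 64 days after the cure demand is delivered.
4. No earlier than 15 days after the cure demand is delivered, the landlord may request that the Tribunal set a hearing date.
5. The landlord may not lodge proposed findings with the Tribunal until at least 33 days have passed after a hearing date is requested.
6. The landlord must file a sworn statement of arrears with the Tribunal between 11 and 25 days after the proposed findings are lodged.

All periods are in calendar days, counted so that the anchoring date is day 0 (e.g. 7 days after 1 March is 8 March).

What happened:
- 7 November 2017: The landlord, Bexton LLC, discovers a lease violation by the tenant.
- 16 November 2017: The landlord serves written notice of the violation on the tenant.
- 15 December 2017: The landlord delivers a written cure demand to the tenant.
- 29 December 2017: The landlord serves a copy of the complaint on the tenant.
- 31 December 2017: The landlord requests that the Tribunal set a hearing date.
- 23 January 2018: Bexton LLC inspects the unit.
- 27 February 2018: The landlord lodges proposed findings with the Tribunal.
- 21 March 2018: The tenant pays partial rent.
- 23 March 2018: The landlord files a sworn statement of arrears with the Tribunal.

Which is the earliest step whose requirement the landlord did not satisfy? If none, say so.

Step 1 — counting 20 days from 7 November 2017 (when the violation is discovered) gives a deadline of 27 November 2017; done 16 November 2017 — timely.
Step 2 — must wait 27 days from 16 November 2017 (when the written notice is served), so not before 13 December 2017; done 15 December 2017 — permitted.
Step 3 — counting 64 days from 15 December 2017 (when the cure demand is delivered) gives a deadline of 17 February 2018; done 29 December 2017 — timely.
Step 4 — must wait 15 days from 15 December 2017 (when the cure demand is delivered), so not before 30 December 2017; done 31 December 2017, after the minimum wait.
Step 5 — must wait 33 days from 31 December 2017 (when a hearing date is requested), so not before 2 February 2018; done 27 February 2018, after the minimum wait.
Step 6 — 11 and 25 days from 27 February 2018 (when the proposed findings are lodged) are 10 March 2018 and 24 March 2018 respectively; 23 March 2018 falls inside that range.

None — every step was satisfied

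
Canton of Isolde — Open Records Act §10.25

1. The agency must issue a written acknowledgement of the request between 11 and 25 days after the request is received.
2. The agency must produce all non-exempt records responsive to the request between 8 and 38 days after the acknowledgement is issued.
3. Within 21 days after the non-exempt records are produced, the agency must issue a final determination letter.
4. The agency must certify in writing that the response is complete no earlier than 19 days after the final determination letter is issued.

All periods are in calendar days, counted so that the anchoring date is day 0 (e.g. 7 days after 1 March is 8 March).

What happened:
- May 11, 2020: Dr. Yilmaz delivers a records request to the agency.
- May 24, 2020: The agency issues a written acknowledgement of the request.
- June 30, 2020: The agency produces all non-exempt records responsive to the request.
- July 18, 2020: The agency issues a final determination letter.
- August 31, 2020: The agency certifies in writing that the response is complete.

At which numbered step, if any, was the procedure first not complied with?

None — every step was satisfied

(1) the permitted window runs from May 11, 2020 + 11 = May 22, 2020 to May 11, 2020 + 25 = June 5, 2020; done May 24, 2020, which is between those dates.
(2) the permitted window runs from May 24, 2020 + 8 = June 1, 2020 to May 24, 2020 + 38 = July 1, 2020; June 30, 2020 falls inside that range.
(3) due by June 30, 2020 + 21 days = July 21, 2020; July 18, 2020 is within that limit.
(4) permitted from July 18, 2020 + 19 days = August 6, 2020 onward; done August 31, 2020 — permitted.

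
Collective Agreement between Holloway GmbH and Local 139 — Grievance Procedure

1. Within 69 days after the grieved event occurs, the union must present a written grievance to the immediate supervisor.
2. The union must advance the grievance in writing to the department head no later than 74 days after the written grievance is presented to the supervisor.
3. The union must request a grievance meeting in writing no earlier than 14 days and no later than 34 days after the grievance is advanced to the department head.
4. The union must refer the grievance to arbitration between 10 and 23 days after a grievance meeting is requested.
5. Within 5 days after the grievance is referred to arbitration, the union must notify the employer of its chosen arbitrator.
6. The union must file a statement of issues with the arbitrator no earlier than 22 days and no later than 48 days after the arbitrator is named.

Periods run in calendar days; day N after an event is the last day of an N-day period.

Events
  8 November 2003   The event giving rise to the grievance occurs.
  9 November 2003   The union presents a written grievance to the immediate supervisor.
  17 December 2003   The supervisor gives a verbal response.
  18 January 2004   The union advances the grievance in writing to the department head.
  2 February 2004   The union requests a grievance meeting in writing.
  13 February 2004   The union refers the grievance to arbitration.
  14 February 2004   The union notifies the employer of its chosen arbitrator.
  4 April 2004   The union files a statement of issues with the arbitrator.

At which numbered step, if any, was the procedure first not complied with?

(1) due by 8 November 2003 + 69 days = 16 January 2004; 9 November 2003 is within that limit.
(2) due by 9 November 2003 + 74 days = 22 January 2004; completed 18 January 2004, before the deadline.
(3) the permitted window runs from 18 January 2004 + 14 = 1 February 2004 to 18 January 2004 + 34 = 21 February 2004; done 2 February 2004, which is between those dates.
(4) the permitted window runs from 2 February 2004 + 10 = 12 February 2004 to 2 February 2004 + 23 = 25 February 2004; done 13 February 2004 — within the window.
(5) due by 13 February 2004 + 5 days = 18 February 2004; done 14 February 2004 — timely.
(6) the permitted window runs from 14 February 2004 + 22 = 7 March 2004 to 14 February 2004 + 48 = 2 April 2004; 4 April 2004 is 2 days past the end of the window.
The analysis stops there.

Step 6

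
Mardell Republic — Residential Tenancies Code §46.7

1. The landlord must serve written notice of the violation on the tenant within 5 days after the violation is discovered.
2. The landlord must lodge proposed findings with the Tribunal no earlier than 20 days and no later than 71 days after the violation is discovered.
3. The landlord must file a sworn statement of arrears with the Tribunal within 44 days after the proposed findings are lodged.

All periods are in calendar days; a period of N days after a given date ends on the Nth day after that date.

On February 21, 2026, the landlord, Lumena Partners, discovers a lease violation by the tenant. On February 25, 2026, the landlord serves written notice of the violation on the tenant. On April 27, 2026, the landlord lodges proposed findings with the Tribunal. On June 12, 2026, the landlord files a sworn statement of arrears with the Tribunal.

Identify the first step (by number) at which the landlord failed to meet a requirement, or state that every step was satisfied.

(1) due by February 21, 2026 + 5 days = February 26, 2026; completed February 25, 2026, before the deadline.
(2) the permitted window runs from February 21, 2026 + 20 = March 13, 2026 to February 21, 2026 + 71 = May 3, 2026; done April 27, 2026, which is between those dates.
(3) due by April 27, 2026 + 44 days = June 10, 2026; done June 12, 2026 — 2 days late.

Step 3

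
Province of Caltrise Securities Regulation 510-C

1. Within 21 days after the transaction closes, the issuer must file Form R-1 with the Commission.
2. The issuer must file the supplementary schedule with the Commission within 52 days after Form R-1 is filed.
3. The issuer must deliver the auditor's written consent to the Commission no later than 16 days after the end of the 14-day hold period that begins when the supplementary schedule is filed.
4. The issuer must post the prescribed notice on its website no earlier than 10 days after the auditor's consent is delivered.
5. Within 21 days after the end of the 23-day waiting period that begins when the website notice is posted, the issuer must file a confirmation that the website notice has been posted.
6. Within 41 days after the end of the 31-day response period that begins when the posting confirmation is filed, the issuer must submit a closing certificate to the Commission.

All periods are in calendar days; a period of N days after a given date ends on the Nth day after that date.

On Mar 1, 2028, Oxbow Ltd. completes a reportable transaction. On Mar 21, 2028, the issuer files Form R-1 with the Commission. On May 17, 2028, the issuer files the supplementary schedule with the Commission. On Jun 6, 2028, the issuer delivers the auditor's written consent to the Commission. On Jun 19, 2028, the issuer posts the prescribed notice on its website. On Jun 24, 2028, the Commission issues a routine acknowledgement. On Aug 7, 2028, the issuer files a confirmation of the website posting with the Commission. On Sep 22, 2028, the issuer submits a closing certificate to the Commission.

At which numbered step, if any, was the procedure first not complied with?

Step 2

Step 1 — counting 21 days from Mar 1, 2028 (when the transaction closes) gives a deadline of Mar 22, 2028; completed Mar 21, 2028, before the deadline.
Step 2 — counting 52 days from Mar 21, 2028 (when Form R-1 is filed) gives a deadline of May 12, 2028; May 17, 2028 misses that deadline by 5 days.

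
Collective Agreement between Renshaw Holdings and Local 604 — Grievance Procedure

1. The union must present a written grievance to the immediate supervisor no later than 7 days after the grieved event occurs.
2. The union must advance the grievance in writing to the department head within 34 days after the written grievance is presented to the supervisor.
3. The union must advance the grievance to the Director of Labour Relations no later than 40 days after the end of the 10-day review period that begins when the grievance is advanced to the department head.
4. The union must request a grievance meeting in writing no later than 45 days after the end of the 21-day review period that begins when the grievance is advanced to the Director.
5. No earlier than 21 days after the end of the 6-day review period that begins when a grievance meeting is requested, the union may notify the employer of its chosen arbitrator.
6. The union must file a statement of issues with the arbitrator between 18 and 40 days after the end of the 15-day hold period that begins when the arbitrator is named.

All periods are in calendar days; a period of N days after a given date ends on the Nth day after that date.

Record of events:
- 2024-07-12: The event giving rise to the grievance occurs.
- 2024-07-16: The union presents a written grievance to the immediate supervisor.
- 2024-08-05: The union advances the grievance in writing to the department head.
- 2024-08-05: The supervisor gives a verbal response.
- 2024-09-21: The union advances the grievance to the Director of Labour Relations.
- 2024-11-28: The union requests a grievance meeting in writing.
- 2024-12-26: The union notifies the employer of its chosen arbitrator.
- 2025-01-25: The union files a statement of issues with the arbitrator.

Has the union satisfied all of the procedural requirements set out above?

Step 1: 7 days after 2024-07-12 (when the grieved event occurs) is 2024-07-19; completed 2024-07-16, before the deadline.
Step 2: 34 days after 2024-07-16 (when the written grievance is presented to the supervisor) is 2024-08-19; completed 2024-08-05, before the deadline.
Step 3: 40 days after 2024-08-15 (end of the 10-day review period, which began when the grievance is advanced to the department head on 2024-08-05) is 2024-09-24; 2024-09-21 is within that limit.
Step 4: 45 days after 2024-10-12 (end of the 21-day review period, which began when the grievance is advanced to the Director on 2024-09-21) is 2024-11-26; 2024-11-28 misses that deadline by 2 days.

No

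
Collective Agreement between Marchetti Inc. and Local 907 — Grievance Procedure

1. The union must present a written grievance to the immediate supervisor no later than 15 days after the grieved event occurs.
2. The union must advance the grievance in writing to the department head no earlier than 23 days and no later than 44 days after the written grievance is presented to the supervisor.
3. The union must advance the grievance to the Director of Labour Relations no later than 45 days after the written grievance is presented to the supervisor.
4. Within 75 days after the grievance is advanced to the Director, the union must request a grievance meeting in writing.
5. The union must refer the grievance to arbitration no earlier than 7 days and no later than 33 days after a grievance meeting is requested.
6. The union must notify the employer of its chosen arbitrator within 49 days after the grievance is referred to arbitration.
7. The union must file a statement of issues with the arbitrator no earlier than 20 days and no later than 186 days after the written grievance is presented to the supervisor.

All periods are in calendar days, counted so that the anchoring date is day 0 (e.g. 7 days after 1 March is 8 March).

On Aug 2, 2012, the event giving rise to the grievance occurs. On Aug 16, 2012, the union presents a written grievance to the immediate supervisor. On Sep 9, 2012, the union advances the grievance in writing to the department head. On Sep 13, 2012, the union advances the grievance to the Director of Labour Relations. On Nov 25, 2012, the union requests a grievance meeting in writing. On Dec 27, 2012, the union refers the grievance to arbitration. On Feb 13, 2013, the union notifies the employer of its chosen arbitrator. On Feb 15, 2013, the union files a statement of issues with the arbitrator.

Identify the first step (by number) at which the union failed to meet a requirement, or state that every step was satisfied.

(1) due by Aug 2, 2012 + 15 days = Aug 17, 2012; Aug 16, 2012 is within that limit.
(2) the permitted window runs from Aug 16, 2012 + 23 = Sep 8, 2012 to Aug 16, 2012 + 44 = Sep 29, 2012; done Sep 9, 2012 — within the window.
(3) due by Aug 16, 2012 + 45 days = Sep 30, 2012; done Sep 13, 2012 — timely.
(4) due by Sep 13, 2012 + 75 days = Nov 27, 2012; completed Nov 25, 2012, before the deadline.
(5) the permitted window runs from Nov 25, 2012 + 7 = Dec 2, 2012 to Nov 25, 2012 + 33 = Dec 28, 2012; Dec 27, 2012 falls inside that range.
(6) due by Dec 27, 2012 + 49 days = Feb 14, 2013; completed Feb 13, 2013, before the deadline.
(7) the permitted window runs from Aug 16, 2012 + 20 = Sep 5, 2012 to Aug 16, 2012 + 186 = Feb 18, 2013; Feb 15, 2013 falls inside that range.

None — every step was satisfied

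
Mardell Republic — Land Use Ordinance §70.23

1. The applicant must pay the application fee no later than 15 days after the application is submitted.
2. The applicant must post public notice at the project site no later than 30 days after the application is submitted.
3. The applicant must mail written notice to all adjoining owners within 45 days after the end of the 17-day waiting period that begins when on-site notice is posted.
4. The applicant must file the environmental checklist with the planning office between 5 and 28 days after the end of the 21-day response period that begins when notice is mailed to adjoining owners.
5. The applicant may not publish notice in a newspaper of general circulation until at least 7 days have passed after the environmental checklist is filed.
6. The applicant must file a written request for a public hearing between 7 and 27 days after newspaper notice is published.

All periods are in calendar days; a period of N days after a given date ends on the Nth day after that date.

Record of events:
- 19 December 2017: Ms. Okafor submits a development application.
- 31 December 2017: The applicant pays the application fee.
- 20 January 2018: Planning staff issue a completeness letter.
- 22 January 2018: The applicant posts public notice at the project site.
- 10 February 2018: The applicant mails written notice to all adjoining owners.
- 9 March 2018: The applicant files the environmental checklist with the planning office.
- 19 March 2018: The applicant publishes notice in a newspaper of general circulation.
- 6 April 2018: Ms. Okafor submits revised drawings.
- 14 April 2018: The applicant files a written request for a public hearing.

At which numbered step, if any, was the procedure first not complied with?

Step 2

(1) due by 19 December 2017 + 15 days = 3 January 2018; completed 31 December 2017, before the deadline.
(2) due by 19 December 2017 + 30 days = 18 January 2018; 22 January 2018 misses that deadline by 4 days.
The procedure was therefore not followed at step 2.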